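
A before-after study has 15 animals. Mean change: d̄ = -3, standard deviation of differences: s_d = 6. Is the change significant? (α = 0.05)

t = d̄/(s_d/√n) = -3/(6/√15) = -1.936. df = 14, critical t = ±2.145. Fail to reject H₀.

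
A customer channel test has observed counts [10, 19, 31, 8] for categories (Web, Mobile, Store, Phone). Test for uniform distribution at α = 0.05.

Expected = 17 each. χ² = Σ(O-E)²/E = 19.412. df = 3, critical value = 7.815. Reject H₀.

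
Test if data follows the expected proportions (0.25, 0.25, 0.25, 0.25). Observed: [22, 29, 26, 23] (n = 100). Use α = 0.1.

Expected: [25.0, 25.0, 25.0, 25.0]. χ² = 1.2. df = 3, critical = 6.251. Fail to reject H₀.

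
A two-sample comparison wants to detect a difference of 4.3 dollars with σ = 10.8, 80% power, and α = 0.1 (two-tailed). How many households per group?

n per group = 2(z_α/2 + z_β)²σ²/d² = 2×(1.645 + 0.84)²×10.8²/4.3² = 77.9 → n = 78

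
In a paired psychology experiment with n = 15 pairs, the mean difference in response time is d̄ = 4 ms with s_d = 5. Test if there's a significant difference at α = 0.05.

t = d̄/(s_d/√n) = 4/(5/√15) = 3.098. df = 14, critical t = ±2.145. Reject H₀.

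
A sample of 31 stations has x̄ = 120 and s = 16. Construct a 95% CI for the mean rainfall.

CI = x̄ ± t*(s/√n) = 120 ± 2.042(16/√31) = (114.13, 125.87)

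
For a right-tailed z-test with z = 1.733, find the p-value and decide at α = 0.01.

p = P(Z > 1.733) = 1 - Φ(1.733) ≈ 0.0415. Since p ≥ 0.01, fail to reject H₀ (not significant) at α = 0.01.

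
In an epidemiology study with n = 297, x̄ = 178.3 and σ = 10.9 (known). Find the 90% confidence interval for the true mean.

CI = x̄ ± z*(σ/√n) = 178.3 ± 1.645(10.9/√297) = 178.3 ± 1.04 = (177.26, 179.34)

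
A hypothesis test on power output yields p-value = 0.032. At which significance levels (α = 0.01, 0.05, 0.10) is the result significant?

p = 0.032. Significant at: α = 0.05, 0.1.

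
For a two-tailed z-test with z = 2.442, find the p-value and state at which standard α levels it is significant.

p = 2·P(Z > |2.442|) = 2·(1 - Φ(2.442)) ≈ 0.0146. Significant at α = 0.1; Significant at α = 0.05.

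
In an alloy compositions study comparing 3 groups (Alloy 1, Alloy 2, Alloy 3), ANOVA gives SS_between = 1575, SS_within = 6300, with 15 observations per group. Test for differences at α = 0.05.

df_between = 2, df_within = 42. F = MS_between/MS_within = 787.5/150.0 = 5.25. F_crit ≈ 3.22. Reject H₀. At least one mean differs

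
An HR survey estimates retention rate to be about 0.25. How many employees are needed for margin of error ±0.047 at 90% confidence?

n = z²p(1-p)/E² = 1.645²×0.25×0.75/0.047² = 229.7 → n = 230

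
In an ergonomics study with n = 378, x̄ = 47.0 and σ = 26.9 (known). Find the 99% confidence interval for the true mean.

CI = x̄ ± z*(σ/√n) = 47.0 ± 2.576(26.9/√378) = 47.0 ± 3.56 = (43.44, 50.56)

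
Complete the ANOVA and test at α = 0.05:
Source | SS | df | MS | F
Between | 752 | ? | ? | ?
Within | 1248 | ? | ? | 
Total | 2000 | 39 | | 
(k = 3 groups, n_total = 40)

df_between = 2, df_within = 37. MS_between = 376.0, MS_within = 33.73. F = 11.147, F_crit ≈ 3.252. Reject H₀.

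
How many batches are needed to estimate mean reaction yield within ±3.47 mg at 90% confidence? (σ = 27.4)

n = (z*σ/E)² = (1.645×27.4/3.47)² = 168.7 → n = 169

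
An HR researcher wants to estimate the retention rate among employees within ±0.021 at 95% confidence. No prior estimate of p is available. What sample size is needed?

Conservative approach: use p = 0.5 (maximizes p(1-p) = 0.25). n = z²(0.25)/E² = 1.96²×0.25/0.021² = 2177.8 → n = 2178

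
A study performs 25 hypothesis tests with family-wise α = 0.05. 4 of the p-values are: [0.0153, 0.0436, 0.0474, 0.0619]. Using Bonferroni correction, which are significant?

Bonferroni α = 0.05/25 = 0.002. None of the given p-values are significant.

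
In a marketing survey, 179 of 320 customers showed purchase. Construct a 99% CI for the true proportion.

p̂ = 0.559. CI = p̂ ± z*√(p̂(1-p̂)/n) = (0.488, 0.631)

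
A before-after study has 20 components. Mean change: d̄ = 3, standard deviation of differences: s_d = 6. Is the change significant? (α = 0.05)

t = d̄/(s_d/√n) = 3/(6/√20) = 2.236. df = 19, critical t = ±2.093. Reject H₀.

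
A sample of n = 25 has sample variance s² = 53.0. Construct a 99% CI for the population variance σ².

df = 24. χ²_{0.005} = 45.559, χ²_{0.995} = 9.886. CI for σ² = ((n-1)s²/χ²_{α/2}, (n-1)s²/χ²_{1-α/2}) = (24·53.0/45.559, 24·53.0/9.886) = (27.92, 128.67)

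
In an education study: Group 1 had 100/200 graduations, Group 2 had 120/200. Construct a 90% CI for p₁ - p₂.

p̂₁ = 0.5, p̂₂ = 0.6. Difference = -0.1. CI = (-0.181, -0.019)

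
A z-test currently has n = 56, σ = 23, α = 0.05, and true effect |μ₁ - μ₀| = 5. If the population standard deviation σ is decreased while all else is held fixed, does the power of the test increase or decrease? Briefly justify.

Power increases: a smaller σ shrinks the standard error σ/√n, moving the sampling distribution under H₁ further from the critical value.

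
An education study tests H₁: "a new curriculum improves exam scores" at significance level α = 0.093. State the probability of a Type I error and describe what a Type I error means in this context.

P(Type I error) = α = 0.093. A Type I error is rejecting H₀ when H₀ is actually true (false positive) — here, concluding that a new curriculum improves exam scores when in fact this is not the case. Consequence: adopting a curriculum that gives no real benefit — disruption for nothing.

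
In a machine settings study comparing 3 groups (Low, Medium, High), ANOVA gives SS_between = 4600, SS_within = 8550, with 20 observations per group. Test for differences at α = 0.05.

df_between = 2, df_within = 57. F = MS_between/MS_within = 2300.0/150.0 = 15.333. F_crit ≈ 3.159. Reject H₀. At least one mean differs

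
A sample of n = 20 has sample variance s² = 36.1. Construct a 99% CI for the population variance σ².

df = 19. χ²_{0.005} = 38.582, χ²_{0.995} = 6.844. CI for σ² = ((n-1)s²/χ²_{α/2}, (n-1)s²/χ²_{1-α/2}) = (19·36.1/38.582, 19·36.1/6.844) = (17.78, 100.22)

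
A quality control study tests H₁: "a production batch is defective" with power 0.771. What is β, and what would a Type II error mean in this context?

β = 1 - power = 1 - 0.771 = 0.229. A Type II error is failing to reject H₀ when H₀ is false (false negative) — here, failing to conclude that a production batch is defective when in fact it is true. Consequence: shipping a defective batch — faulty products reach customers.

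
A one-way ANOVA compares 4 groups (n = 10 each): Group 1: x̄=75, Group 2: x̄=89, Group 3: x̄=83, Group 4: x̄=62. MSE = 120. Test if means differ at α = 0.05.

Grand mean = 77.25. SS_between = 4087.5, MS_between = 1362.5. F = 11.354, F_crit ≈ 2.866. Reject H₀.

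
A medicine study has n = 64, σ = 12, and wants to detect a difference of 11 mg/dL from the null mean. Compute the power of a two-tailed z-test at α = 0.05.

SE = σ/√n = 12/√64 = 1.5. Non-centrality λ = d/SE = 11/1.5 = 7.333. Power ≈ Φ(λ - z_{α/2}) = Φ(7.333 - 1.96) = Φ(5.373) = 1.0.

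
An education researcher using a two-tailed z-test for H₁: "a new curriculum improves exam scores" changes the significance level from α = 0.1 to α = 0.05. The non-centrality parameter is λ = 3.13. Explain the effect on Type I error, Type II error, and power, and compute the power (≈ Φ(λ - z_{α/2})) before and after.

Decreasing α from 0.1 to 0.05:
• Type I error rate decreases (α is the Type I rate by definition).
• Critical value moves from z_{α/2} = 1.645 to 1.96, so power = Φ(λ - z_{α/2}) goes from Φ(3.13 - 1.645) = 0.931 to Φ(3.13 - 1.96) = 0.879.
• Type II error rate β = 1 - power therefore increases (0.069 → 0.121).
Appropriate when false positives are costly — here, adopting a curriculum that gives no real benefit — disruption for nothing.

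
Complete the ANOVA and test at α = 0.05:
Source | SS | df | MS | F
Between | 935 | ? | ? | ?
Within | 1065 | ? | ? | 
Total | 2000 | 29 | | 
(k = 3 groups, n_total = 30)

df_between = 2, df_within = 27. MS_between = 467.5, MS_within = 39.44. F = 11.852, F_crit ≈ 3.354. Reject H₀.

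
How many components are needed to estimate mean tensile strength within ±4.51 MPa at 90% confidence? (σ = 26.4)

n = (z*σ/E)² = (1.645×26.4/4.51)² = 92.7 → n = 93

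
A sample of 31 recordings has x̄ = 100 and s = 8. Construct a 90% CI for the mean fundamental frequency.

CI = x̄ ± t*(s/√n) = 100 ± 1.697(8/√31) = (97.56, 102.44)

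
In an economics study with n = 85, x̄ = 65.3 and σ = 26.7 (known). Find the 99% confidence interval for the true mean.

CI = x̄ ± z*(σ/√n) = 65.3 ± 2.576(26.7/√85) = 65.3 ± 7.46 = (57.84, 72.76)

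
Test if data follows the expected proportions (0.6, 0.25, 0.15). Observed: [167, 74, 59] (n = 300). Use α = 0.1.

Expected: [180.0, 75.0, 45.0]. χ² = 5.308. df = 2, critical = 4.605. Reject H₀.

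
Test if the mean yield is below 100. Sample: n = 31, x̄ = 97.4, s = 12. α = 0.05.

t = (97.4 - 100)/(12/√31) = -1.206, df = 30. Critical t = -1.697. Fail to reject H₀.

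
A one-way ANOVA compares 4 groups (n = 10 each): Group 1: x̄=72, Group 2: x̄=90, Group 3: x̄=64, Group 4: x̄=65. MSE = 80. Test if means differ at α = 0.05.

Grand mean = 72.75. SS_between = 4347.5, MS_between = 1449.17. F = 18.115, F_crit ≈ 2.866. Reject H₀.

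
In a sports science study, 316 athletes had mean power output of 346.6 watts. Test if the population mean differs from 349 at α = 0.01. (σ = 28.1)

z = (x̄ - μ₀)/(σ/√n) = (346.6 - 349)/(28.1/√316) = -1.518. Critical value: ±2.576. Since |-1.518| ≤ 2.576, Fail to reject H₀.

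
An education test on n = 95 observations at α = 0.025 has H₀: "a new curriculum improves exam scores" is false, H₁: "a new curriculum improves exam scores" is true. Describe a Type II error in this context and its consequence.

Type II error: failing to reject H₀ when it is false — concluding that a new curriculum improves exam scores is not supported when in fact it is. Consequence: keeping the old curriculum when the new one would have helped students.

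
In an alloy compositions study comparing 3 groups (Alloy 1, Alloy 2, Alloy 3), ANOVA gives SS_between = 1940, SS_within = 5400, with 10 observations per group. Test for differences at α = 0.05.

df_between = 2, df_within = 27. F = MS_between/MS_within = 970.0/200.0 = 4.85. F_crit ≈ 3.354. Reject H₀. At least one mean differs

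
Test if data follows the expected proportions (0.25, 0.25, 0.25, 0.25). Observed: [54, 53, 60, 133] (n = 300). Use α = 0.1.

Expected: [75.0, 75.0, 75.0, 75.0]. χ² = 60.187. df = 3, critical = 6.251. Reject H₀.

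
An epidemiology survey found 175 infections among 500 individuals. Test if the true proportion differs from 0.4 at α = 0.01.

p̂ = 0.35, p₀ = 0.4. z = (p̂ - p₀)/√(p₀(1-p₀)/n) = -2.282. Critical: ±2.576. Fail to reject H₀.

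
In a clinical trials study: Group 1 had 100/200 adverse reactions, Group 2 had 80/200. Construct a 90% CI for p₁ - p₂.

p̂₁ = 0.5, p̂₂ = 0.4. Difference = 0.1. CI = (0.019, 0.181)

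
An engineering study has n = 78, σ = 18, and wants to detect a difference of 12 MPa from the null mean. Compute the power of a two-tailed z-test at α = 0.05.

SE = σ/√n = 18/√78 = 2.038. Non-centrality λ = d/SE = 12/2.038 = 5.888. Power ≈ Φ(λ - z_{α/2}) = Φ(5.888 - 1.96) = Φ(3.928) = 1.0.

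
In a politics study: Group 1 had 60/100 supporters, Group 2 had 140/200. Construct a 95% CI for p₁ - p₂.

p̂₁ = 0.6, p̂₂ = 0.7. Difference = -0.1. CI = (-0.215, 0.015)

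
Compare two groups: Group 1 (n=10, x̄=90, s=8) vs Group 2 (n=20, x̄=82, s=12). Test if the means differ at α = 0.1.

Pooled sp = 10.88. t = 1.899, df = 28. Critical t = ±1.701. Reject H₀.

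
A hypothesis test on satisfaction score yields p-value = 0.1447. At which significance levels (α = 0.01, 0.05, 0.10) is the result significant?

p = 0.1447. Not significant at any of the given levels.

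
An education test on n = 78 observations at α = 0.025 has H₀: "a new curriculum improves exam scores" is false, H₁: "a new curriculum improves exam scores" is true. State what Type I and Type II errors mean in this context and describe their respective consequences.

Type I (false positive): concluding that a new curriculum improves exam scores when it is not — adopting a curriculum that gives no real benefit — disruption for nothing. Type II (false negative): failing to conclude that a new curriculum improves exam scores when it is — keeping the old curriculum when the new one would have helped students. Which is costlier depends on domain priorities and is a judgement call rather than a statistical fact.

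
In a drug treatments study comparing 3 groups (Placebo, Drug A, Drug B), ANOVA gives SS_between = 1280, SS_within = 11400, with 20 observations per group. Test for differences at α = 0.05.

df_between = 2, df_within = 57. F = MS_between/MS_within = 640.0/200.0 = 3.2. F_crit ≈ 3.159. Reject H₀. At least one mean differs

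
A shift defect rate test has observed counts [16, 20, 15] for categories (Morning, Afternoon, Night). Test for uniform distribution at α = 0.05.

Expected = 17 each. χ² = Σ(O-E)²/E = 0.824. df = 2, critical value = 5.991. Fail to reject H₀.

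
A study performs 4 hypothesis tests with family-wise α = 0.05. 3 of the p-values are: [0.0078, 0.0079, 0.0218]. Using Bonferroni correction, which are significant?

Bonferroni α = 0.05/4 = 0.0125. Significant p-values: [0.0078, 0.0079]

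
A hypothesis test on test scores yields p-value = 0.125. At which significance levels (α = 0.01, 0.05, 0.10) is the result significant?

p = 0.125. Not significant at any of the given levels.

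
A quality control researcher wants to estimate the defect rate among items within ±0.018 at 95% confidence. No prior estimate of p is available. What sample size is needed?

Conservative approach: use p = 0.5 (maximizes p(1-p) = 0.25). n = z²(0.25)/E² = 1.96²×0.25/0.018² = 2964.2 → n = 2965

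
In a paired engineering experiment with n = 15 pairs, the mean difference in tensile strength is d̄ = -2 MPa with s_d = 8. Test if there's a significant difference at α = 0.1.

t = d̄/(s_d/√n) = -2/(8/√15) = -0.968. df = 14, critical t = ±1.761. Fail to reject H₀.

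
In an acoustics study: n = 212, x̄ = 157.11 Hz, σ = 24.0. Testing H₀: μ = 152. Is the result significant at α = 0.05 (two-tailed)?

z = (157.11 - 152)/(24.0/√212) = 3.1. Since |z| > 1.96, significant at α = 0.05.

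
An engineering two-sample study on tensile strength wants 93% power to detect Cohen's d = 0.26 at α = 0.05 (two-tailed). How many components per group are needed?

z_{α/2} = 1.96, z_β = Φ⁻¹(0.93) = 1.476. For small effect (d = 0.26): n per group = 2(z_{α/2} + z_β)²/d² = 2(1.96 + 1.476)²/0.26² = 349.3 → 350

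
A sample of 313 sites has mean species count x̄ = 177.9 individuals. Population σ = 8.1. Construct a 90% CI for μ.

CI = x̄ ± z*(σ/√n) = 177.9 ± 1.645(8.1/√313) = 177.9 ± 0.75 = (177.15, 178.65)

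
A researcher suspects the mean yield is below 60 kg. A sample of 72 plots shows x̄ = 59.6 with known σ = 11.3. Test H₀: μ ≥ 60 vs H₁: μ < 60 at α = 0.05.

z = -0.3. Critical value: -1.645. Fail to reject H₀.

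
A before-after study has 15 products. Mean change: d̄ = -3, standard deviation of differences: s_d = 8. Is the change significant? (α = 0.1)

t = d̄/(s_d/√n) = -3/(8/√15) = -1.452. df = 14, critical t = ±1.761. Fail to reject H₀.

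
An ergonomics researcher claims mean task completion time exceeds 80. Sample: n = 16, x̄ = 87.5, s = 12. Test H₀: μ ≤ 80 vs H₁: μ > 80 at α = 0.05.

t = (87.5 - 80)/(12/√16) = 2.5, df = 15. Critical t = 1.753. Reject H₀.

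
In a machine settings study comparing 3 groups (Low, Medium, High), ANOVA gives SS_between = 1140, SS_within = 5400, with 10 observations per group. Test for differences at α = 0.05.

df_between = 2, df_within = 27. F = MS_between/MS_within = 570.0/200.0 = 2.85. F_crit ≈ 3.354. Fail to reject H₀.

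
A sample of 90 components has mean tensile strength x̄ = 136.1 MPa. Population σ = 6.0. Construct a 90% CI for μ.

CI = x̄ ± z*(σ/√n) = 136.1 ± 1.645(6.0/√90) = 136.1 ± 1.04 = (135.06, 137.14)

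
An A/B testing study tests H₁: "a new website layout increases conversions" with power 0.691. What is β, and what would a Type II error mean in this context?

β = 1 - power = 1 - 0.691 = 0.309. A Type II error is failing to reject H₀ when H₀ is false (false negative) — here, failing to conclude that a new website layout increases conversions when in fact it is true. Consequence: discarding a layout that would have improved conversions — lost revenue.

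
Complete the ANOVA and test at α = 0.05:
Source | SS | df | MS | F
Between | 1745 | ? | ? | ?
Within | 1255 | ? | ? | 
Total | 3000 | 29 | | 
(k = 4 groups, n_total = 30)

df_between = 3, df_within = 26. MS_between = 581.67, MS_within = 48.27. F = 12.05, F_crit ≈ 2.975. Reject H₀.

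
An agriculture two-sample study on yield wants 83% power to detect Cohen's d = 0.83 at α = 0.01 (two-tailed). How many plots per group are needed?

z_{α/2} = 2.576, z_β = Φ⁻¹(0.83) = 0.954. For large effect (d = 0.83): n per group = 2(z_{α/2} + z_β)²/d² = 2(2.576 + 0.954)²/0.83² = 36.2 → 37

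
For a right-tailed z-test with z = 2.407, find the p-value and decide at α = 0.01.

p = P(Z > 2.407) = 1 - Φ(2.407) ≈ 0.008. Since p < 0.01, reject H₀ (significant) at α = 0.01.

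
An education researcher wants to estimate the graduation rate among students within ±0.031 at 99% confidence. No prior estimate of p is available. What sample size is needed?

Conservative approach: use p = 0.5 (maximizes p(1-p) = 0.25). n = z²(0.25)/E² = 2.576²×0.25/0.031² = 1726.3 → n = 1727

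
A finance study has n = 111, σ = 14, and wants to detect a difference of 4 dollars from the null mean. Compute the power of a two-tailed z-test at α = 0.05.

SE = σ/√n = 14/√111 = 1.329. Non-centrality λ = d/SE = 4/1.329 = 3.01. Power ≈ Φ(λ - z_{α/2}) = Φ(3.01 - 1.96) = Φ(1.05) = 0.853.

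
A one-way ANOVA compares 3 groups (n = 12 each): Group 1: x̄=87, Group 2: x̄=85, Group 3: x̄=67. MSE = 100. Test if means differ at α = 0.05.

Grand mean = 79.67. SS_between = 2912.0, MS_between = 1456.0. F = 14.56, F_crit ≈ 3.285. Reject H₀.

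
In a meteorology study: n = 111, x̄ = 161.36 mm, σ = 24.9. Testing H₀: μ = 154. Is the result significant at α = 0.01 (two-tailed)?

z = (161.36 - 154)/(24.9/√111) = 3.114. Since |z| > 2.576, significant at α = 0.01.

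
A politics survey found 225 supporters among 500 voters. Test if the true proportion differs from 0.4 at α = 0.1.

p̂ = 0.45, p₀ = 0.4. z = (p̂ - p₀)/√(p₀(1-p₀)/n) = 2.282. Critical: ±1.645. Reject H₀.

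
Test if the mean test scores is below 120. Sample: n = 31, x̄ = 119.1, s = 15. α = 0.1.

t = (119.1 - 120)/(15/√31) = -0.334, df = 30. Critical t = -1.31. Fail to reject H₀.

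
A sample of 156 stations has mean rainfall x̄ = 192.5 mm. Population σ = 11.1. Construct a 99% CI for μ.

CI = x̄ ± z*(σ/√n) = 192.5 ± 2.576(11.1/√156) = 192.5 ± 2.29 = (190.21, 194.79)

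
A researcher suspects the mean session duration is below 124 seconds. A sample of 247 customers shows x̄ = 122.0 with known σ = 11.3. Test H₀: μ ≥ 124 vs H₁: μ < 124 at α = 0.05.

z = -2.782. Critical value: -1.645. Reject H₀.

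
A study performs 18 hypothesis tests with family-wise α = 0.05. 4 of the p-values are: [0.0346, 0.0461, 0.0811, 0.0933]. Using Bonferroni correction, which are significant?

Bonferroni α = 0.05/18 = 0.00278. None of the given p-values are significant.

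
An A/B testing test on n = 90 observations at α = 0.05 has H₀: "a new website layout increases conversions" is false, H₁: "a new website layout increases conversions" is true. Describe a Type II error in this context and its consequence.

Type II error: failing to reject H₀ when it is false — concluding that a new website layout increases conversions is not supported when in fact it is. Consequence: discarding a layout that would have improved conversions — lost revenue.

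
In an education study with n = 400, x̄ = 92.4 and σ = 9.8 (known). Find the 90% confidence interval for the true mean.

CI = x̄ ± z*(σ/√n) = 92.4 ± 1.645(9.8/√400) = 92.4 ± 0.81 = (91.59, 93.21)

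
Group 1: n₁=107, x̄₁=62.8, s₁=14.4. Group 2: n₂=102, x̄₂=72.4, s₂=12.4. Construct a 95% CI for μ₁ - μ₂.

Difference = -9.6. SE = √(14.4²/107 + 12.4²/102) = 1.856. CI = (-13.24, -5.96)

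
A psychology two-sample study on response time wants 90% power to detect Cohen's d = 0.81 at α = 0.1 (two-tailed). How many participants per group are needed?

z_{α/2} = 1.645, z_β = Φ⁻¹(0.9) = 1.282. For large effect (d = 0.81): n per group = 2(z_{α/2} + z_β)²/d² = 2(1.645 + 1.282)²/0.81² = 26.1 → 27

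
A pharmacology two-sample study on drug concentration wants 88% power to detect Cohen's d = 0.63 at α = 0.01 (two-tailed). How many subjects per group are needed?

z_{α/2} = 2.576, z_β = Φ⁻¹(0.88) = 1.175. For medium effect (d = 0.63): n per group = 2(z_{α/2} + z_β)²/d² = 2(2.576 + 1.175)²/0.63² = 70.9 → 71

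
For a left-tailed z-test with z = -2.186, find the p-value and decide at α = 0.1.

p = P(Z < -2.186) = Φ(-2.186) ≈ 0.0144. Since p < 0.1, reject H₀ (significant) at α = 0.1.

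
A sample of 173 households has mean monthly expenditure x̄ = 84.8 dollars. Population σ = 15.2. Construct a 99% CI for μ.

CI = x̄ ± z*(σ/√n) = 84.8 ± 2.576(15.2/√173) = 84.8 ± 2.98 = (81.82, 87.78)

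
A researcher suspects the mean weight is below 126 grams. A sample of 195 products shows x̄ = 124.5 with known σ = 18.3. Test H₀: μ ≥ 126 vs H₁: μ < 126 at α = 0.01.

z = -1.145. Critical value: -2.33. Fail to reject H₀.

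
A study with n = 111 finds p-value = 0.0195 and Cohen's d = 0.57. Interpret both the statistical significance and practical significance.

Statistically significant (p = 0.0195 < 0.05). Cohen's d = 0.57 indicates a medium effect size. Both statistical and practical significance should be considered.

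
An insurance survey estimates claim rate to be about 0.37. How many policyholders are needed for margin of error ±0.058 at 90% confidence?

n = z²p(1-p)/E² = 1.645²×0.37×0.63/0.058² = 187.5 → n = 188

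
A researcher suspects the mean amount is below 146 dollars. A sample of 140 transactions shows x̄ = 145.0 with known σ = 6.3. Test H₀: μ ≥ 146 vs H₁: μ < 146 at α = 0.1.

z = -1.878. Critical value: -1.28. Reject H₀.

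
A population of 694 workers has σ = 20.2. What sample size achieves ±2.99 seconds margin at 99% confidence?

Without FPC: n₀ = (2.576×20.2/2.99)² = 302.867. With FPC: n = n₀N/(n₀+N-1) = 211.1 → n = 212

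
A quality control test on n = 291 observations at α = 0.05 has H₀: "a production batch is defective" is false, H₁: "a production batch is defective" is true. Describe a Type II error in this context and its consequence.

Type II error: failing to reject H₀ when it is false — concluding that a production batch is defective is not supported when in fact it is. Consequence: shipping a defective batch — faulty products reach customers.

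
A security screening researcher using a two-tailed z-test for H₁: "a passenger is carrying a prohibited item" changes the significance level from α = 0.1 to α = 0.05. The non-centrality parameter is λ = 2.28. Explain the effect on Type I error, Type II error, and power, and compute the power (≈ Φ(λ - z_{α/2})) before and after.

Decreasing α from 0.1 to 0.05:
• Type I error rate decreases (α is the Type I rate by definition).
• Critical value moves from z_{α/2} = 1.645 to 1.96, so power = Φ(λ - z_{α/2}) goes from Φ(2.28 - 1.645) = 0.737 to Φ(2.28 - 1.96) = 0.626.
• Type II error rate β = 1 - power therefore increases (0.263 → 0.374).
Appropriate when false positives are costly — here, detaining an innocent passenger — delay and inconvenience.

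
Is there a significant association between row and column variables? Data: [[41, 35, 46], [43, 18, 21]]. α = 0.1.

χ² = 7.265. df = 2, critical = 4.605. Reject H₀. Variables are dependent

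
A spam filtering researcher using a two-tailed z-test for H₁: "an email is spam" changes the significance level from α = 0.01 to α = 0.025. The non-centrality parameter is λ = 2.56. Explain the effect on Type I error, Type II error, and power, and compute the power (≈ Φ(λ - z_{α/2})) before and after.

Increasing α from 0.01 to 0.025:
• Type I error rate increases (α is the Type I rate by definition).
• Critical value moves from z_{α/2} = 2.576 to 2.241, so power = Φ(λ - z_{α/2}) goes from Φ(2.56 - 2.576) = 0.494 to Φ(2.56 - 2.241) = 0.625.
• Type II error rate β = 1 - power therefore decreases (0.506 → 0.375).
Appropriate when false negatives are costly — here, a spam email lands in the inbox.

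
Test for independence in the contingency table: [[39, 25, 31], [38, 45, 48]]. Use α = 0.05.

χ² = 3.746. df = 2, critical = 5.991. Fail to reject H₀. No evidence of dependence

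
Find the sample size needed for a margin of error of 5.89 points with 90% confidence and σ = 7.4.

n = (z*σ/E)² = (1.645×7.4/5.89)² = 4.3 → n = 5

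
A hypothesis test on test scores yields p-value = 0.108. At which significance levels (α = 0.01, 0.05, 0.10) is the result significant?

p = 0.108. Not significant at any of the given levels.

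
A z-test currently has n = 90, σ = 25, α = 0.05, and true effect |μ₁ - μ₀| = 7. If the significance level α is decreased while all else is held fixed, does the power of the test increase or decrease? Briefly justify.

Power decreases: a smaller α raises the critical value, so less of the H₁ sampling distribution falls in the rejection region.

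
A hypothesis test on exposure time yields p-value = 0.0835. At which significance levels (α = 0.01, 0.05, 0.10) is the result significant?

p = 0.0835. Significant at: α = 0.1.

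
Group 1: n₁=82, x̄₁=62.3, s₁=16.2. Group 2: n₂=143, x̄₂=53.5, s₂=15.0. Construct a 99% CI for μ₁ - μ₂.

Difference = 8.8. SE = √(16.2²/82 + 15.0²/143) = 2.185. CI = (3.17, 14.43)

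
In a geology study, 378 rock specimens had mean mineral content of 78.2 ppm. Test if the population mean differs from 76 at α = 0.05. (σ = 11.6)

z = (x̄ - μ₀)/(σ/√n) = (78.2 - 76)/(11.6/√378) = 3.687. Critical value: ±1.96. Since |3.687| > 1.96, Reject H₀.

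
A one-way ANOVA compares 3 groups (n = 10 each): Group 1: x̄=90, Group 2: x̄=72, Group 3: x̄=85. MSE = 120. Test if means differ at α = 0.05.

Grand mean = 82.33. SS_between = 1726.67, MS_between = 863.33. F = 7.194, F_crit ≈ 3.354. Reject H₀.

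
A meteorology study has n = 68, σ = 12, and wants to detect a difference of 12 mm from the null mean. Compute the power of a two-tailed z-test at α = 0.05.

SE = σ/√n = 12/√68 = 1.455. Non-centrality λ = d/SE = 12/1.455 = 8.246. Power ≈ Φ(λ - z_{α/2}) = Φ(8.246 - 1.96) = Φ(6.286) = 1.0.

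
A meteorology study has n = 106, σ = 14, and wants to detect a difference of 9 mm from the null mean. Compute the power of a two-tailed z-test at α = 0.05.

SE = σ/√n = 14/√106 = 1.36. Non-centrality λ = d/SE = 9/1.36 = 6.619. Power ≈ Φ(λ - z_{α/2}) = Φ(6.619 - 1.96) = Φ(4.659) = 1.0.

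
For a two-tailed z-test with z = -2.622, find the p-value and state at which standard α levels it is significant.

p = 2·P(Z > |-2.622|) = 2·(1 - Φ(2.622)) ≈ 0.0087. Significant at α = 0.1; Significant at α = 0.05; Significant at α = 0.01.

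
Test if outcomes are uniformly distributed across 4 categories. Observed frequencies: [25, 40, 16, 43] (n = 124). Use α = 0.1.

Expected = 31 each. χ² = Σ(O-E)²/E = 15.677. df = 3, critical value = 6.251. Reject H₀.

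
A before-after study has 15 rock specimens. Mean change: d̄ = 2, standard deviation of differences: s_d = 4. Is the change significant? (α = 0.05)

t = d̄/(s_d/√n) = 2/(4/√15) = 1.936. df = 14, critical t = ±2.145. Fail to reject H₀.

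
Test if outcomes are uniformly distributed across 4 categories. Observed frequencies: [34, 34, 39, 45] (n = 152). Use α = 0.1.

Expected = 38 each. χ² = Σ(O-E)²/E = 2.158. df = 3, critical value = 6.251. Fail to reject H₀.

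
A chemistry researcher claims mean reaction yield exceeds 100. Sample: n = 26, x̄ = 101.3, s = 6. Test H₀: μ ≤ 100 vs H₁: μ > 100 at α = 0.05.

t = (101.3 - 100)/(6/√26) = 1.105, df = 25. Critical t = 1.708. Fail to reject H₀.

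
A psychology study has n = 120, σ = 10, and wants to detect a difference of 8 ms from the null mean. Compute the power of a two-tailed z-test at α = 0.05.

SE = σ/√n = 10/√120 = 0.913. Non-centrality λ = d/SE = 8/0.913 = 8.764. Power ≈ Φ(λ - z_{α/2}) = Φ(8.764 - 1.96) = Φ(6.804) = 1.0.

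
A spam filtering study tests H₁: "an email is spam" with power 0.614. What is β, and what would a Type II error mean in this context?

β = 1 - power = 1 - 0.614 = 0.386. A Type II error is failing to reject H₀ when H₀ is false (false negative) — here, failing to conclude that an email is spam when in fact it is true. Consequence: a spam email lands in the inbox.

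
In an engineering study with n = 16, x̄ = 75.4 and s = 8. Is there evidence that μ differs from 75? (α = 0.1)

t = (x̄ - μ₀)/(s/√n) = (75.4 - 75)/(8/√16) = 0.2. df = 15, critical t = ±1.753. Fail to reject H₀.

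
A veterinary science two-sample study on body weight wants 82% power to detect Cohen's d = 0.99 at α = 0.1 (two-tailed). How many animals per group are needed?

z_{α/2} = 1.645, z_β = Φ⁻¹(0.82) = 0.915. For large effect (d = 0.99): n per group = 2(z_{α/2} + z_β)²/d² = 2(1.645 + 0.915)²/0.99² = 13.4 → 14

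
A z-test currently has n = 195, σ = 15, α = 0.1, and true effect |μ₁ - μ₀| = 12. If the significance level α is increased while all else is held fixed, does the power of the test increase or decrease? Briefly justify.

Power increases: a larger α lowers the critical value, so more of the H₁ sampling distribution falls in the rejection region.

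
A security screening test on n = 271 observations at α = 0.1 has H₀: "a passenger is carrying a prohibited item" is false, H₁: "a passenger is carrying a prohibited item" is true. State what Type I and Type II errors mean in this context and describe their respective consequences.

Type I (false positive): concluding that a passenger is carrying a prohibited item when it is not — detaining an innocent passenger — delay and inconvenience. Type II (false negative): failing to conclude that a passenger is carrying a prohibited item when it is — letting a prohibited item through — security breach. Which is costlier depends on domain priorities and is a judgement call rather than a statistical fact.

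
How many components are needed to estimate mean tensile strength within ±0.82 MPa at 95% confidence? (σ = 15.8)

n = (z*σ/E)² = (1.96×15.8/0.82)² = 1426.3 → n = 1427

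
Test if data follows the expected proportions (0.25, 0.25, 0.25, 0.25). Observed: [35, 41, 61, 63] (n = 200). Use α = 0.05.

Expected: [50.0, 50.0, 50.0, 50.0]. χ² = 11.92. df = 3, critical = 7.815. Reject H₀.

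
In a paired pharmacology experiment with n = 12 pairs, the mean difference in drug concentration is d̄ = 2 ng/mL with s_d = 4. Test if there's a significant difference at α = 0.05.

t = d̄/(s_d/√n) = 2/(4/√12) = 1.732. df = 11, critical t = ±2.201. Fail to reject H₀.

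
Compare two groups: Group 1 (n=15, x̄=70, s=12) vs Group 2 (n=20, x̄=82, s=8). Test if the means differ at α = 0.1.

Pooled sp = 9.9. t = -3.55, df = 33. Critical t = ±1.692. Reject H₀.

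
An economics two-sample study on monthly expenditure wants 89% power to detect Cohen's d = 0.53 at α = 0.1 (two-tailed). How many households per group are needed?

z_{α/2} = 1.645, z_β = Φ⁻¹(0.89) = 1.227. For medium effect (d = 0.53): n per group = 2(z_{α/2} + z_β)²/d² = 2(1.645 + 1.227)²/0.53² = 58.7 → 59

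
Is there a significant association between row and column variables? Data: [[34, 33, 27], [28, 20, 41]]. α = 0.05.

χ² = 6.52. df = 2, critical = 5.991. Reject H₀. Variables are dependent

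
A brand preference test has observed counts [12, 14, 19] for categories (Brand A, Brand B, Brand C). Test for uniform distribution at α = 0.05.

Expected = 15 each. χ² = Σ(O-E)²/E = 1.733. df = 2, critical value = 5.991. Fail to reject H₀.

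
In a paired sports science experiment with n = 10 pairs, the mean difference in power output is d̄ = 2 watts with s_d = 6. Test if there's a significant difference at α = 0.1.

t = d̄/(s_d/√n) = 2/(6/√10) = 1.054. df = 9, critical t = ±1.833. Fail to reject H₀.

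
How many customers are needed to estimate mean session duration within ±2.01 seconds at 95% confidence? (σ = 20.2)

n = (z*σ/E)² = (1.96×20.2/2.01)² = 388.0 → n = 388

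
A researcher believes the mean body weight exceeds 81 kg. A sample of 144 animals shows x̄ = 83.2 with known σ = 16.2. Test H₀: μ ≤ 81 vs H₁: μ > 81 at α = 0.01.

z = 1.63. Critical value: 2.33. Fail to reject H₀.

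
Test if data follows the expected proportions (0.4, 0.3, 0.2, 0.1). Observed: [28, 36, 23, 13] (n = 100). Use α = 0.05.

Expected: [40.0, 30.0, 20.0, 10.0]. χ² = 6.15. df = 3, critical = 7.815. Fail to reject H₀.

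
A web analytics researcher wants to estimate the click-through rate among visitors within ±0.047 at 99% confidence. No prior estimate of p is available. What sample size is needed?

Conservative approach: use p = 0.5 (maximizes p(1-p) = 0.25). n = z²(0.25)/E² = 2.576²×0.25/0.047² = 751.0 → n = 751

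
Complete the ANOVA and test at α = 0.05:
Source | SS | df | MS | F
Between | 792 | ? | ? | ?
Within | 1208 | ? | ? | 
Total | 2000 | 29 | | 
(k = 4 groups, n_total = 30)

df_between = 3, df_within = 26. MS_between = 264.0, MS_within = 46.46. F = 5.682, F_crit ≈ 2.975. Reject H₀.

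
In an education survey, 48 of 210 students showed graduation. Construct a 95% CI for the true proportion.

p̂ = 0.229. CI = p̂ ± z*√(p̂(1-p̂)/n) = (0.172, 0.285)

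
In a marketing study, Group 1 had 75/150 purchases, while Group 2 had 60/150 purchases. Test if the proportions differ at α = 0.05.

p̂₁ = 0.5, p̂₂ = 0.4, pooled p̂ = 0.45. z = 1.741. Critical: ±1.96. Fail to reject H₀.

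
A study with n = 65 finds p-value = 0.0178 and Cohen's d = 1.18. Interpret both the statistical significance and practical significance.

Statistically significant (p = 0.0178 < 0.05). Cohen's d = 1.18 indicates a large effect size. Both statistical and practical significance should be considered.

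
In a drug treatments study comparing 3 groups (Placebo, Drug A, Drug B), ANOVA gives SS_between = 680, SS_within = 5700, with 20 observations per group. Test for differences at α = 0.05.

df_between = 2, df_within = 57. F = MS_between/MS_within = 340.0/100.0 = 3.4. F_crit ≈ 3.159. Reject H₀. At least one mean differs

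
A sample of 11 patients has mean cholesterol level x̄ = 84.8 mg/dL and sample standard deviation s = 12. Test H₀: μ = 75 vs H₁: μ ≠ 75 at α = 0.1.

t = (x̄ - μ₀)/(s/√n) = (84.8 - 75)/(12/√11) = 2.709. df = 10, critical t = ±1.812. Reject H₀.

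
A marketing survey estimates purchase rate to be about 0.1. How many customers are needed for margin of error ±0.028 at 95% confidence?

n = z²p(1-p)/E² = 1.96²×0.1×0.9/0.028² = 441.0 → n = 441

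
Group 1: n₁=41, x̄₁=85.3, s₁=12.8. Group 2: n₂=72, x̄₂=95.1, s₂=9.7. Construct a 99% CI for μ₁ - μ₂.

Difference = -9.8. SE = √(12.8²/41 + 9.7²/72) = 2.303. CI = (-15.73, -3.87)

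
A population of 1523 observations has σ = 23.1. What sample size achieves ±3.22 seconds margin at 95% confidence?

Without FPC: n₀ = (1.96×23.1/3.22)² = 197.708. With FPC: n = n₀N/(n₀+N-1) = 175.1 → n = 176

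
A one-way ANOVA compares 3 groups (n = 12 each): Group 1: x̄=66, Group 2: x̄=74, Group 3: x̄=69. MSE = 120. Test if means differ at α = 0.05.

Grand mean = 69.67. SS_between = 392.0, MS_between = 196.0. F = 1.633, F_crit ≈ 3.285. Fail to reject H₀.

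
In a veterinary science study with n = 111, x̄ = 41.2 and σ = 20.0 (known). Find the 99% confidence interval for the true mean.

CI = x̄ ± z*(σ/√n) = 41.2 ± 2.576(20.0/√111) = 41.2 ± 4.89 = (36.31, 46.09)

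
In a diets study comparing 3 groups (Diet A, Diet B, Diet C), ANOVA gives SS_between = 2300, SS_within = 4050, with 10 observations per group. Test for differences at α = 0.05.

df_between = 2, df_within = 27. F = MS_between/MS_within = 1150.0/150.0 = 7.667. F_crit ≈ 3.354. Reject H₀. At least one mean differs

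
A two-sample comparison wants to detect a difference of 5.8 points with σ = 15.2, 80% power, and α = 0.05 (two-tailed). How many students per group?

n per group = 2(z_α/2 + z_β)²σ²/d² = 2×(1.96 + 0.84)²×15.2²/5.8² = 107.7 → n = 108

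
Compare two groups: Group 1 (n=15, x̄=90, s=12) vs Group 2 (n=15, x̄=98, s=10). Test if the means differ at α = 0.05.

Pooled sp = 11.05. t = -1.984, df = 28. Critical t = ±2.048. Fail to reject H₀.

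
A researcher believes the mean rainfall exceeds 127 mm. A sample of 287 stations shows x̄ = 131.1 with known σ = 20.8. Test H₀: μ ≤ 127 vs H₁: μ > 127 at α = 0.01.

z = 3.339. Critical value: 2.33. Reject H₀.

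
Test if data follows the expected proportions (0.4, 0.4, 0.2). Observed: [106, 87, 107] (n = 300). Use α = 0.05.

Expected: [120.0, 120.0, 60.0]. χ² = 47.525. df = 2, critical = 5.991. Reject H₀.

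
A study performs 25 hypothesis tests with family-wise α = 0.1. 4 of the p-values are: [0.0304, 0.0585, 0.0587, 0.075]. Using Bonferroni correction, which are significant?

Bonferroni α = 0.1/25 = 0.004. None of the given p-values are significant.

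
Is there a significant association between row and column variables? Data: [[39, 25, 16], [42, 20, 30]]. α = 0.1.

χ² = 4.11. df = 2, critical = 4.605. Fail to reject H₀. No evidence of dependence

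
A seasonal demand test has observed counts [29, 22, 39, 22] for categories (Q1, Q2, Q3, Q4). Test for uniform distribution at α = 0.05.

Expected = 28 each. χ² = Σ(O-E)²/E = 6.929. df = 3, critical value = 7.815. Fail to reject H₀.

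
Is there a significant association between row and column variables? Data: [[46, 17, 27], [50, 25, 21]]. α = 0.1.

χ² = 2.249. df = 2, critical = 4.605. Fail to reject H₀. No evidence of dependence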